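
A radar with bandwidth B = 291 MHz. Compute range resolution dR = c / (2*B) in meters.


dR = 3e8 / (2 * 291000000.0) = 0.52 m

0.52 m


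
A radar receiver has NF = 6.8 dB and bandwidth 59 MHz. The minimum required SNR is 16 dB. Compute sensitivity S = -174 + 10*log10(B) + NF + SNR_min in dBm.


10*log10(59000000.0) = 77.71
S = -174 + 77.71 + 6.8 + 16 = -73.5 dBm

-73.5 dBm


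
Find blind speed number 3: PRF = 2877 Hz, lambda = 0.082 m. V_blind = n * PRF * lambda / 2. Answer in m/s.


V_blind = 3 * 2877 * 0.082 / 2 = 353.9 m/s

353.9 m/s


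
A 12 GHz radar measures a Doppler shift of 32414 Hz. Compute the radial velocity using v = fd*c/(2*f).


v = 32414 * 3e8 / (2 * 12000000000.0) = 405.2 m/s

405.2 m/s


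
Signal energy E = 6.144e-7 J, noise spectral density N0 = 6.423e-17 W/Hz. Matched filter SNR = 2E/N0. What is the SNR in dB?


SNR_lin = 2 * 6.144e-7 / 6.423e-17 = 1.913e10
SNR_dB = 10*log10(1.913e10) = 102.8 dB

102.8 dB


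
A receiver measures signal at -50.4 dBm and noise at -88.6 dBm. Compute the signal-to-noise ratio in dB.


SNR = -50.4 - (-88.6) = 38.2 dB

38.2 dB


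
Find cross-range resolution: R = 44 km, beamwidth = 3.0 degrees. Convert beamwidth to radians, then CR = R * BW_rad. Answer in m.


BW_rad = 0.052359878
CR = 44000 * 0.052359878 = 2303.8 m

2303.8 m


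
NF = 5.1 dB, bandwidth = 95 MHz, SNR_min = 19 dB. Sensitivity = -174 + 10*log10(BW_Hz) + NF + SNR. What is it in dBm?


10*log10(95000000.0) = 79.78
S = -174 + 79.78 + 5.1 + 19 = -70.1 dBm

-70.1 dBm


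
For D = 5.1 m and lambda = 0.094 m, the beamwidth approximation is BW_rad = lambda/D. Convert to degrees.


BW_rad = 0.094 / 5.1 = 0.018431
BW_deg = 1.06 degrees

1.06 degrees


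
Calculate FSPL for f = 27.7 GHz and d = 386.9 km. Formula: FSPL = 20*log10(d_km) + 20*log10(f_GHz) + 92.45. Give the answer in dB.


20*log10(386.9) = 51.75
20*log10(27.7) = 28.85
FSPL = 173.1 dB

173.1 dB


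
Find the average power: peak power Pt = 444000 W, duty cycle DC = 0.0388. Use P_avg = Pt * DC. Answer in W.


P_avg = 444000 * 0.0388 = 17227.2 W

17227.2 W


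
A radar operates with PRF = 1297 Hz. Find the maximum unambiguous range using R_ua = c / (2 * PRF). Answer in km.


R_ua = 3e8 / (2 * 1297) = 115651.5 m = 115.7 km

115.7 km


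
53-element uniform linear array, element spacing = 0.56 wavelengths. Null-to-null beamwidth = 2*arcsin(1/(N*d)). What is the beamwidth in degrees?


1/(N*d) = 1/(53*0.56) = 0.033693
BW = 2*arcsin(0.033693) = 3.9 degrees

3.9 degrees


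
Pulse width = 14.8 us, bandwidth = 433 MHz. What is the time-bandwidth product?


TBP = 14.8 * 433 = 6408.4

6408.4


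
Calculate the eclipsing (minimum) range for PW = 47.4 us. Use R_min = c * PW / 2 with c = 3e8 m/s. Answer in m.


R_min = 3e8 * 47.4e-6 / 2 = 7110.0 m

7110.0 m


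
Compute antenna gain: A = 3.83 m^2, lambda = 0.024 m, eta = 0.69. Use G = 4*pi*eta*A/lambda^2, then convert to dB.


G_linear = 4*pi*0.69*3.83/0.024^2 = 57654.77
G_dB = 10*log10(57654.77) = 47.6 dB

47.6 dB


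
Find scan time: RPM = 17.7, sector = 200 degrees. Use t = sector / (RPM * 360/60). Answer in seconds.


t = 200 / (17.7 * 360) * 60 = 1.88 s

1.88 s


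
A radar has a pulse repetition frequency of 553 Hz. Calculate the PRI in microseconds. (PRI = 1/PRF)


PRI = 1/553 = 0.0018083183 s = 1808.3 us

1808.3 us


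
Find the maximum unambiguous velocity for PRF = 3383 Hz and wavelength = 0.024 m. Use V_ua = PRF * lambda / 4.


V_ua = 3383 * 0.024 / 4 = 20.3 m/s

20.3 m/s


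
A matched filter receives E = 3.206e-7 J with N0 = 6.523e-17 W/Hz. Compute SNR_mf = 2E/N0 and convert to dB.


SNR_lin = 2 * 3.206e-7 / 6.523e-17 = 9.83e9
SNR_dB = 10*log10(9.83e9) = 99.9 dB

99.9 dB


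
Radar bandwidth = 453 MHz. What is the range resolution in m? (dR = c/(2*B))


dR = 3e8 / (2 * 453000000.0) = 0.33 m

0.33 m


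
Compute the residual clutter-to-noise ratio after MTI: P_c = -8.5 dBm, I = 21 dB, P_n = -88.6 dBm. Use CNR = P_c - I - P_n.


CNR = -8.5 - 21 - (-88.6) = 59.1 dB

59.1 dB


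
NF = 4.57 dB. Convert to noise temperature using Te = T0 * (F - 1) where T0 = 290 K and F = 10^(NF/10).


NF_lin = 10^(4.57/10) = 2.864178
Te = 290 * (2.864178 - 1) = 540.6 K

540.6 K


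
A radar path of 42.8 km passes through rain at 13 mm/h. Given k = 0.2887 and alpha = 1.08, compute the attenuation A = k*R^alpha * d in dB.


gamma = 0.2887 * 13^1.08 = 4.607927 dB/km
A = 4.607927 * 42.8 = 197.22 dB

197.22 dB


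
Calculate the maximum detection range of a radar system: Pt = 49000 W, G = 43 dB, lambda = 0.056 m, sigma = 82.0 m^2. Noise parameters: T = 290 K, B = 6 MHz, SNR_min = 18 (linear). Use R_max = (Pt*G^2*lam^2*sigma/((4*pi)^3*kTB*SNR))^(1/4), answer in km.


G_lin = 10^(43/10) = 19952.62315
R^4 = 49000 * 19952.62315^2 * 0.056^2 * 82.0 / ((4*pi)^3 * 1.38e-23 * 290 * 6000000.0 * 18)
R^4 = 5.84865e21 m^4
R_max = (5.84865e21)^(1/4) = 276543.8 m = 276.5 km

276.5 km


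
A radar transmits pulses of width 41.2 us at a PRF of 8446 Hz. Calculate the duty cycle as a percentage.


DC = 41.2e-6 * 8446 * 100 = 34.8%

34.8%


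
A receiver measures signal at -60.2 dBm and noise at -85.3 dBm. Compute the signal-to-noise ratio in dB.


SNR = -60.2 - (-85.3) = 25.1 dB

25.1 dB


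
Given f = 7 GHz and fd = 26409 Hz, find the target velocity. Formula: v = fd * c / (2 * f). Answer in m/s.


v = 26409 * 3e8 / (2 * 7000000000.0) = 565.9 m/s

565.9 m/s


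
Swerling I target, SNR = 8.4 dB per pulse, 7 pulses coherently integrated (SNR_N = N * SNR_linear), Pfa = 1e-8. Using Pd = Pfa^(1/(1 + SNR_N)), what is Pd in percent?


SNR_lin = 10^(8.4/10) = 6.91831
SNR_N = 7 * 6.91831 = 48.42817
1/(1 + SNR_N) = 1/49.42817 = 0.0202314
Pd = (1e-8)^0.0202314 = 0.68889
Pd = 68.9%

68.9%


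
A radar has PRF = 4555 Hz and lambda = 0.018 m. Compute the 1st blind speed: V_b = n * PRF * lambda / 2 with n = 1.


V_blind = 1 * 4555 * 0.018 / 2 = 41.0 m/s

41.0 m/s


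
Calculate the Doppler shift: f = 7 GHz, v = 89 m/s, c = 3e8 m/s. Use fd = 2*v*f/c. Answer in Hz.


fd = 2 * 89 * 7000000000.0 / 3e8 = 4153.3 Hz

4153.3 Hz


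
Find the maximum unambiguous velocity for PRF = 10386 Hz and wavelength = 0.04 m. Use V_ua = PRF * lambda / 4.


V_ua = 10386 * 0.04 / 4 = 103.9 m/s

103.9 m/s


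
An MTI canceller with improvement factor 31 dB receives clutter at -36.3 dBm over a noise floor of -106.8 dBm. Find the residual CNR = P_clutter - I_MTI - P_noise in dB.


CNR = -36.3 - 31 - (-106.8) = 39.5 dB

39.5 dB


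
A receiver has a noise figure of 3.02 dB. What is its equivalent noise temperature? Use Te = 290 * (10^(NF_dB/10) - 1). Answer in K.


NF_lin = 10^(3.02/10) = 2.004472
Te = 290 * (2.004472 - 1) = 291.3 K

291.3 K


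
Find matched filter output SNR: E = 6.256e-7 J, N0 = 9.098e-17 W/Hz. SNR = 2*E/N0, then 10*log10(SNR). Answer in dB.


SNR_lin = 2 * 6.256e-7 / 9.098e-17 = 1.375e10
SNR_dB = 10*log10(1.375e10) = 101.4 dB

101.4 dB


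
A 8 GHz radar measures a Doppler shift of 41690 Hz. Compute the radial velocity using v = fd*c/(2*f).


v = 41690 * 3e8 / (2 * 8000000000.0) = 781.7 m/s

781.7 m/s


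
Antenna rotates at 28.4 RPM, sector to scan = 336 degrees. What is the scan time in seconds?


t = 336 / (28.4 * 360) * 60 = 1.97 s

1.97 s


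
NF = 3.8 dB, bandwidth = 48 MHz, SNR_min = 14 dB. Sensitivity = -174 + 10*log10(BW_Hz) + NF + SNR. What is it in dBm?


10*log10(48000000.0) = 76.81
S = -174 + 76.81 + 3.8 + 14 = -79.4 dBm

-79.4 dBm


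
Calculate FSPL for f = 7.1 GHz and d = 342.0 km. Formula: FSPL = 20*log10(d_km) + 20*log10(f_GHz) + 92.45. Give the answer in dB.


20*log10(342.0) = 50.68
20*log10(7.1) = 17.03
FSPL = 160.2 dB

160.2 dB


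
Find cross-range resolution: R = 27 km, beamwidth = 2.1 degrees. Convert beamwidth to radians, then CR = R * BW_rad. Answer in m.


BW_rad = 0.036651914
CR = 27000 * 0.036651914 = 989.6 m

989.6 m


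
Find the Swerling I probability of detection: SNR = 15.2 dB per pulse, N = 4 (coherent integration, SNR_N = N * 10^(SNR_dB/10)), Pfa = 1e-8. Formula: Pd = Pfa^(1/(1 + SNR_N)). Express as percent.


SNR_lin = 10^(15.2/10) = 33.11311
SNR_N = 4 * 33.11311 = 132.45244
1/(1 + SNR_N) = 1/133.45244 = 0.0074933
Pd = (1e-8)^0.0074933 = 0.87107
Pd = 87.1%

87.1%


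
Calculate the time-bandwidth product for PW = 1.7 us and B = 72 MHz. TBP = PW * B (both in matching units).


TBP = 1.7 * 72 = 122.4

122.4


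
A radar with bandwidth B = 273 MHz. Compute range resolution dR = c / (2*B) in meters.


dR = 3e8 / (2 * 273000000.0) = 0.55 m

0.55 m


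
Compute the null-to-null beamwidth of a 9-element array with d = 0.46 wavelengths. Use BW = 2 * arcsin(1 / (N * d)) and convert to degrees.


1/(N*d) = 1/(9*0.46) = 0.241546
BW = 2*arcsin(0.241546) = 28.0 degrees

28.0 degrees


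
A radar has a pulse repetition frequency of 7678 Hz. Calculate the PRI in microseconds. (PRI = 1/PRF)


PRI = 1/7678 = 0.0001302423 s = 130.2 us

130.2 us


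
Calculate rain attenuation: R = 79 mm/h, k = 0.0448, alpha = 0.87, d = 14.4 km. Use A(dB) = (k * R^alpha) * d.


gamma = 0.0448 * 79^0.87 = 2.005458 dB/km
A = 2.005458 * 14.4 = 28.88 dB

28.88 dB


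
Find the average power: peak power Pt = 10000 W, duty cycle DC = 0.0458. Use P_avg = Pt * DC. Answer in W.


P_avg = 10000 * 0.0458 = 458.0 W

458.0 W


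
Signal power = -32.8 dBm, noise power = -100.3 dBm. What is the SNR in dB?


SNR = -32.8 - (-100.3) = 67.5 dB

67.5 dB


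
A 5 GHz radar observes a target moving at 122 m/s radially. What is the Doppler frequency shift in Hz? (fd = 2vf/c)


fd = 2 * 122 * 5000000000.0 / 3e8 = 4066.7 Hz

4066.7 Hz


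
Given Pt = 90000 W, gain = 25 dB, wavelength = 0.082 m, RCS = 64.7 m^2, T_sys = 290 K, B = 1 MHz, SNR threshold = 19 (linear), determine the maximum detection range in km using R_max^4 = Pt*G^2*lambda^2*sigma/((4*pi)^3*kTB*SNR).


G_lin = 10^(25/10) = 316.227766
R^4 = 90000 * 316.227766^2 * 0.082^2 * 64.7 / ((4*pi)^3 * 1.38e-23 * 290 * 1000000.0 * 19)
R^4 = 2.59486e19 m^4
R_max = (2.59486e19)^(1/4) = 71372.1 m = 71.4 km

71.4 km


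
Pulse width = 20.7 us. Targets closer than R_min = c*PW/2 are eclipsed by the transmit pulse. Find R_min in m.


R_min = 3e8 * 20.7e-6 / 2 = 3105.0 m

3105.0 m


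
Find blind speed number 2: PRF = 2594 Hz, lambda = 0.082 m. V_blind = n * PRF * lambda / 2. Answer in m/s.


V_blind = 2 * 2594 * 0.082 / 2 = 212.7 m/s

212.7 m/s


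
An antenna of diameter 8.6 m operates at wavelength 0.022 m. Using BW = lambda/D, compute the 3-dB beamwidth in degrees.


BW_rad = 0.022 / 8.6 = 0.002558
BW_deg = 0.15 degrees

0.15 degrees


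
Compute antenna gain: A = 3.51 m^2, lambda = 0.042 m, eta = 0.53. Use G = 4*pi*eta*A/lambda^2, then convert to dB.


G_linear = 4*pi*0.53*3.51/0.042^2 = 13252.39
G_dB = 10*log10(13252.39) = 41.2 dB

41.2 dB


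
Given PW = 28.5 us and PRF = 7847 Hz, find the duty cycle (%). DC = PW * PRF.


DC = 28.5e-6 * 7847 * 100 = 22.36%

22.36%


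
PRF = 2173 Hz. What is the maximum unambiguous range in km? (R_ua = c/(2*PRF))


R_ua = 3e8 / (2 * 2173) = 69029.0 m = 69.0 km

69.0 km


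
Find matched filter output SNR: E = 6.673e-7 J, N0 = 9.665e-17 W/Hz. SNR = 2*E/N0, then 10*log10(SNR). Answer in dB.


SNR_lin = 2 * 6.673e-7 / 9.665e-17 = 1.381e10
SNR_dB = 10*log10(1.381e10) = 101.4 dB

101.4 dB


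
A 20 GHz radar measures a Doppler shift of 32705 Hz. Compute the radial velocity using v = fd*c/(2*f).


v = 32705 * 3e8 / (2 * 20000000000.0) = 245.3 m/s

245.3 m/s


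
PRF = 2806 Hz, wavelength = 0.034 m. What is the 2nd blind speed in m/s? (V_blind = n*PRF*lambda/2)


V_blind = 2 * 2806 * 0.034 / 2 = 95.4 m/s

95.4 m/s


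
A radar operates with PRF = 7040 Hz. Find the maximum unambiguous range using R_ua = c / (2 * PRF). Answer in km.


R_ua = 3e8 / (2 * 7040) = 21306.8 m = 21.3 km

21.3 km


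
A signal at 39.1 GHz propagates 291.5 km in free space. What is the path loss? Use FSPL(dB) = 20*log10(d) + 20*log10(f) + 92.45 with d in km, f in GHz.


20*log10(291.5) = 49.29
20*log10(39.1) = 31.84
FSPL = 173.6 dB

173.6 dB


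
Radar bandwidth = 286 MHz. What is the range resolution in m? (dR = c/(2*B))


dR = 3e8 / (2 * 286000000.0) = 0.52 m

0.52 m


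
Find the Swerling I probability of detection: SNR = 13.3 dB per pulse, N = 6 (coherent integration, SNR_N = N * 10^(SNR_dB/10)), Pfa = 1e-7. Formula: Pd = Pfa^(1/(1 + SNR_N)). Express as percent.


SNR_lin = 10^(13.3/10) = 21.37962
SNR_N = 6 * 21.37962 = 128.27772
1/(1 + SNR_N) = 1/129.27772 = 0.0077353
Pd = (1e-7)^0.0077353 = 0.88278
Pd = 88.3%

88.3%


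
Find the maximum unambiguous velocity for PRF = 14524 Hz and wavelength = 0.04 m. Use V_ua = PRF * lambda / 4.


V_ua = 14524 * 0.04 / 4 = 145.2 m/s

145.2 m/s


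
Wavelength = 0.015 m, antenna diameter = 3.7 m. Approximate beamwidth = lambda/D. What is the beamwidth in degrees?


BW_rad = 0.015 / 3.7 = 0.004054
BW_deg = 0.23 degrees

0.23 degrees


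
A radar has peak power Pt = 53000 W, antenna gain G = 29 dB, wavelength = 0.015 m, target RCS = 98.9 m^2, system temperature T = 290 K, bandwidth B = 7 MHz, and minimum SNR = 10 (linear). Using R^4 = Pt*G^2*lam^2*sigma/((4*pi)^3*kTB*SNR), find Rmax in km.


G_lin = 10^(29/10) = 794.328235
R^4 = 53000 * 794.328235^2 * 0.015^2 * 98.9 / ((4*pi)^3 * 1.38e-23 * 290 * 7000000.0 * 10)
R^4 = 1.3386e18 m^4
R_max = (1.3386e18)^(1/4) = 34014.4 m = 34.0 km

34.0 km


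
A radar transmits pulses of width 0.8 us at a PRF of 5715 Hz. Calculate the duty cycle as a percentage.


DC = 0.8e-6 * 5715 * 100 = 0.46%

0.46%


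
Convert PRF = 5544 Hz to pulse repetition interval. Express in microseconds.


PRI = 1/5544 = 0.0001803752 s = 180.4 us

180.4 us


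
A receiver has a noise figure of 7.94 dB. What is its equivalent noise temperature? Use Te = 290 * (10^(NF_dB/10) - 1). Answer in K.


NF_lin = 10^(7.94/10) = 6.223003
Te = 290 * (6.223003 - 1) = 1514.7 K

1514.7 K


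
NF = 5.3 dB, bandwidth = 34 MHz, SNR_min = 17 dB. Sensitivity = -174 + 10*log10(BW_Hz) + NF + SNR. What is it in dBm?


10*log10(34000000.0) = 75.31
S = -174 + 75.31 + 5.3 + 17 = -76.4 dBm

-76.4 dBm


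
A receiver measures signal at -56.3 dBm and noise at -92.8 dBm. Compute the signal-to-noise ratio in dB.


SNR = -56.3 - (-92.8) = 36.5 dB

36.5 dB


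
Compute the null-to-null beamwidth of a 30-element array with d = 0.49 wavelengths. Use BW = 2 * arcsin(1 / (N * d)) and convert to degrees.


1/(N*d) = 1/(30*0.49) = 0.068027
BW = 2*arcsin(0.068027) = 7.8 degrees

7.8 degrees


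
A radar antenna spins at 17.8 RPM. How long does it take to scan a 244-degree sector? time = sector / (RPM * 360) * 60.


t = 244 / (17.8 * 360) * 60 = 2.28 s

2.28 s


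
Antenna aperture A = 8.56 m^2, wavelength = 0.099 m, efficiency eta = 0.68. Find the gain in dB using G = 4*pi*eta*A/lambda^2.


G_linear = 4*pi*0.68*8.56/0.099^2 = 7463.15
G_dB = 10*log10(7463.15) = 38.7 dB

38.7 dB


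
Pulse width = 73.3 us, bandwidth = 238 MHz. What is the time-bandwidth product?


TBP = 73.3 * 238 = 17445.4

17445.4


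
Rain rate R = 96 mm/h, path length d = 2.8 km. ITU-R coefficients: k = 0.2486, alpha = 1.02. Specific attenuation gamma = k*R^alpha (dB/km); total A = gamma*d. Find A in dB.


gamma = 0.2486 * 96^1.02 = 26.146754 dB/km
A = 26.146754 * 2.8 = 73.21 dB

73.21 dB


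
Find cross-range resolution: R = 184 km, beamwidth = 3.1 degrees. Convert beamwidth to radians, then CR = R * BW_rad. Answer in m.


BW_rad = 0.054105207
CR = 184000 * 0.054105207 = 9955.4 m

9955.4 m


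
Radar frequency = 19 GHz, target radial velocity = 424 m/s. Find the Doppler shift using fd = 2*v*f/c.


fd = 2 * 424 * 19000000000.0 / 3e8 = 53706.7 Hz

53706.7 Hz


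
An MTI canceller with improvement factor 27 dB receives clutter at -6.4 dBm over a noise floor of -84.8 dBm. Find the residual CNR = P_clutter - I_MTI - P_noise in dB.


CNR = -6.4 - 27 - (-84.8) = 51.4 dB

51.4 dB


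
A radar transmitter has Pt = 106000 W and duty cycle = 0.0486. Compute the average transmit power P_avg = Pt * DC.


P_avg = 106000 * 0.0486 = 5151.6 W

5151.6 W


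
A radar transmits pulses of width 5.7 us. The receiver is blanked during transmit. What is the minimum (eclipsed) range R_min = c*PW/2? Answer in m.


R_min = 3e8 * 5.7e-6 / 2 = 855.0 m

855.0 m


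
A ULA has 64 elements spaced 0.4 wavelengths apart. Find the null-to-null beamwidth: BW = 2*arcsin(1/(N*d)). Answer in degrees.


1/(N*d) = 1/(64*0.4) = 0.039062
BW = 2*arcsin(0.039062) = 4.5 degrees

4.5 degrees


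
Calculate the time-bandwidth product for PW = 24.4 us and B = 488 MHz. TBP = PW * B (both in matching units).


TBP = 24.4 * 488 = 11907.2

11907.2


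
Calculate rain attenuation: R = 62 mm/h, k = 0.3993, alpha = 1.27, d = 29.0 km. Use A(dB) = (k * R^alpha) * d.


gamma = 0.3993 * 62^1.27 = 75.446093 dB/km
A = 75.446093 * 29.0 = 2187.94 dB

2187.94 dB


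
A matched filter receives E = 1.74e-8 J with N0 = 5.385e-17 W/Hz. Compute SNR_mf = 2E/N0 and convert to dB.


SNR_lin = 2 * 1.74e-8 / 5.385e-17 = 6.462e8
SNR_dB = 10*log10(6.462e8) = 88.1 dB

88.1 dB


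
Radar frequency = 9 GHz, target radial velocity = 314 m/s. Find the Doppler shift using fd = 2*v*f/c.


fd = 2 * 314 * 9000000000.0 / 3e8 = 18840.0 Hz

18840.0 Hz


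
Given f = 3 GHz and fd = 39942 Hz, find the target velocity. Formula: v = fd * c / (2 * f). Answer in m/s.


v = 39942 * 3e8 / (2 * 3000000000.0) = 1997.1 m/s

1997.1 m/s


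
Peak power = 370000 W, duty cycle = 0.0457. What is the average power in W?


P_avg = 370000 * 0.0457 = 16909.0 W

16909.0 W


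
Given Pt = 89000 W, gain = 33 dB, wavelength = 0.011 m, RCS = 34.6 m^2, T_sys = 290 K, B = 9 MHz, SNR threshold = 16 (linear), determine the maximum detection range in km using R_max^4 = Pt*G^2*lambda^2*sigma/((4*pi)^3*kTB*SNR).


G_lin = 10^(33/10) = 1995.262315
R^4 = 89000 * 1995.262315^2 * 0.011^2 * 34.6 / ((4*pi)^3 * 1.38e-23 * 290 * 9000000.0 * 16)
R^4 = 1.29713e18 m^4
R_max = (1.29713e18)^(1/4) = 33747.8 m = 33.7 km

33.7 km


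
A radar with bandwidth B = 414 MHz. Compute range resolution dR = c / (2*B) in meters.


dR = 3e8 / (2 * 414000000.0) = 0.36 m

0.36 m


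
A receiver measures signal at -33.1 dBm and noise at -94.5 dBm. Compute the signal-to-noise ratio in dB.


SNR = -33.1 - (-94.5) = 61.4 dB

61.4 dB


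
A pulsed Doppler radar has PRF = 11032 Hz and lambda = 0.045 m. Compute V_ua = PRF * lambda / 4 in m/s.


V_ua = 11032 * 0.045 / 4 = 124.1 m/s

124.1 m/s


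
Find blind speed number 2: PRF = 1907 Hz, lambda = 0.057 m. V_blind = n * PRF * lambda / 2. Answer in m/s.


V_blind = 2 * 1907 * 0.057 / 2 = 108.7 m/s

108.7 m/s


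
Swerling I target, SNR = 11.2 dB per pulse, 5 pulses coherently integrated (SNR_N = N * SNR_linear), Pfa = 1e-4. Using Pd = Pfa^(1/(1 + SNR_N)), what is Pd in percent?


SNR_lin = 10^(11.2/10) = 13.18257
SNR_N = 5 * 13.18257 = 65.91285
1/(1 + SNR_N) = 1/66.91285 = 0.0149448
Pd = (1e-4)^0.0149448 = 0.87141
Pd = 87.1%

87.1%


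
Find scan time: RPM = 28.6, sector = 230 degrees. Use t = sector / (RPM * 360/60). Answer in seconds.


t = 230 / (28.6 * 360) * 60 = 1.34 s

1.34 s


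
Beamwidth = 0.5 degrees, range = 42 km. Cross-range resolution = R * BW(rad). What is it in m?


BW_rad = 0.008726646
CR = 42000 * 0.008726646 = 366.5 m

366.5 m


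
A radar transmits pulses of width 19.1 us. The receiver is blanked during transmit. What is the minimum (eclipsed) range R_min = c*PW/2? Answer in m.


R_min = 3e8 * 19.1e-6 / 2 = 2865.0 m

2865.0 m


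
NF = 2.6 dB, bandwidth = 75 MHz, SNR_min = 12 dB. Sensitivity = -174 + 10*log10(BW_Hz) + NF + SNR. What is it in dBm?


10*log10(75000000.0) = 78.75
S = -174 + 78.75 + 2.6 + 12 = -80.6 dBm

-80.6 dBm


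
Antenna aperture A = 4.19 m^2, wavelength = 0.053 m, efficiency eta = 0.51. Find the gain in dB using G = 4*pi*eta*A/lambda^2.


G_linear = 4*pi*0.51*4.19/0.053^2 = 9559.66
G_dB = 10*log10(9559.66) = 39.8 dB

39.8 dB


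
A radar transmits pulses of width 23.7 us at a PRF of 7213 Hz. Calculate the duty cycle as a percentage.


DC = 23.7e-6 * 7213 * 100 = 17.09%

17.09%


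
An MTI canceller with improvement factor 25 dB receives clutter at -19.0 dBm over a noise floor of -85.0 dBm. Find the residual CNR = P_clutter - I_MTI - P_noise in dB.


CNR = -19.0 - 25 - (-85.0) = 41.0 dB

41.0 dB


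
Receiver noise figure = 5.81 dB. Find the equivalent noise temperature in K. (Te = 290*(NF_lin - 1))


NF_lin = 10^(5.81/10) = 3.810658
Te = 290 * (3.810658 - 1) = 815.1 K

815.1 K


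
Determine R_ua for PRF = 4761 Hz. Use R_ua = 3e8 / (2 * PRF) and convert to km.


R_ua = 3e8 / (2 * 4761) = 31506.0 m = 31.5 km

31.5 km


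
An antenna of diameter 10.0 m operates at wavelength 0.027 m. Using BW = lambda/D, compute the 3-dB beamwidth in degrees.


BW_rad = 0.027 / 10.0 = 0.0027
BW_deg = 0.15 degrees

0.15 degrees


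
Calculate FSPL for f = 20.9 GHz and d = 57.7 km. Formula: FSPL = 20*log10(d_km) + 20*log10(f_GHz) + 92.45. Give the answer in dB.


20*log10(57.7) = 35.22
20*log10(20.9) = 26.4
FSPL = 154.1 dB

154.1 dB


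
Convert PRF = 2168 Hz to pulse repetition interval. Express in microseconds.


PRI = 1/2168 = 0.0004612546 s = 461.3 us

461.3 us


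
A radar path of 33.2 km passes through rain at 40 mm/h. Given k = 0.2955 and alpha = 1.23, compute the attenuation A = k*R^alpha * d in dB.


gamma = 0.2955 * 40^1.23 = 27.611581 dB/km
A = 27.611581 * 33.2 = 916.7 dB

916.7 dB


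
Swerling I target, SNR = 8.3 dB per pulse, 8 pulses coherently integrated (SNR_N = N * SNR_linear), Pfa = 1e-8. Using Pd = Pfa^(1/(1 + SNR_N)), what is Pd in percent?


SNR_lin = 10^(8.3/10) = 6.76083
SNR_N = 8 * 6.76083 = 54.08664
1/(1 + SNR_N) = 1/55.08664 = 0.0181532
Pd = (1e-8)^0.0181532 = 0.71577
Pd = 71.6%

71.6%


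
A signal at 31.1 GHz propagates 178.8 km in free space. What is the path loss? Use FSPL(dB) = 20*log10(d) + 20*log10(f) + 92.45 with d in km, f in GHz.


20*log10(178.8) = 45.05
20*log10(31.1) = 29.86
FSPL = 167.4 dB

167.4 dB


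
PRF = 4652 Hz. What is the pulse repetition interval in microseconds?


PRI = 1/4652 = 0.0002149613 s = 215.0 us

215.0 us


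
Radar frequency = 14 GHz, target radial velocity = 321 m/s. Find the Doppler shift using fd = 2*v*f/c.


fd = 2 * 321 * 14000000000.0 / 3e8 = 29960.0 Hz

29960.0 Hz


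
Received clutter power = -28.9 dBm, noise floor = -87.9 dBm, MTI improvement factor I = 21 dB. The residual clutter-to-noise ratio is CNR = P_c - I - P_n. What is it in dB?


CNR = -28.9 - 21 - (-87.9) = 38.0 dB

38.0 dB


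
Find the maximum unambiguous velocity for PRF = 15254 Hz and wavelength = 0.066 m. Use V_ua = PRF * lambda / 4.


V_ua = 15254 * 0.066 / 4 = 251.7 m/s

251.7 m/s


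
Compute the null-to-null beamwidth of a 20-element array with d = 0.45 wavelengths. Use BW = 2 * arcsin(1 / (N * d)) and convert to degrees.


1/(N*d) = 1/(20*0.45) = 0.111111
BW = 2*arcsin(0.111111) = 12.8 degrees

12.8 degrees


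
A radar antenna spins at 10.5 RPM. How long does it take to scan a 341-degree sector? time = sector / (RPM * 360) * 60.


t = 341 / (10.5 * 360) * 60 = 5.41 s

5.41 s


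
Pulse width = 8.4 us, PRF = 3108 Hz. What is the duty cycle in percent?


DC = 8.4e-6 * 3108 * 100 = 2.61%

2.61%


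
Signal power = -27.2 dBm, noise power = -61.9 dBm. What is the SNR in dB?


SNR = -27.2 - (-61.9) = 34.7 dB

34.7 dB


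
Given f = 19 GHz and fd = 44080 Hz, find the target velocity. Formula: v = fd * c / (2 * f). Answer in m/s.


v = 44080 * 3e8 / (2 * 19000000000.0) = 348.0 m/s

348.0 m/s


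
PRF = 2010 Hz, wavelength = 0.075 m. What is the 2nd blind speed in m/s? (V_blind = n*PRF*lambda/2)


V_blind = 2 * 2010 * 0.075 / 2 = 150.8 m/s

150.8 m/s


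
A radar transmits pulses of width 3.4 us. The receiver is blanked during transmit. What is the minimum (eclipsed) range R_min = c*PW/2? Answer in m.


R_min = 3e8 * 3.4e-6 / 2 = 510.0 m

510.0 m


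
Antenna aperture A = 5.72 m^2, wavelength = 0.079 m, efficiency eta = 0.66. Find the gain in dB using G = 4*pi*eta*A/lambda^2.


G_linear = 4*pi*0.66*5.72/0.079^2 = 7601.44
G_dB = 10*log10(7601.44) = 38.8 dB

38.8 dB


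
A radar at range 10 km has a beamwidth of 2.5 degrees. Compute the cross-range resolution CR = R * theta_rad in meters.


BW_rad = 0.043633231
CR = 10000 * 0.043633231 = 436.3 m

436.3 m


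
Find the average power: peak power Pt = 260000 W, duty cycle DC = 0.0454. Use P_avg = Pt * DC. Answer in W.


P_avg = 260000 * 0.0454 = 11804.0 W

11804.0 W


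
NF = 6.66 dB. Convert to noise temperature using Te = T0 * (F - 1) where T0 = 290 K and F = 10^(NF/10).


NF_lin = 10^(6.66/10) = 4.634469
Te = 290 * (4.634469 - 1) = 1054.0 K

1054.0 K


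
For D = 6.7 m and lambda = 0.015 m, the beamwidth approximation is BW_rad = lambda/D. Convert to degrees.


BW_rad = 0.015 / 6.7 = 0.002239
BW_deg = 0.13 degrees

0.13 degrees


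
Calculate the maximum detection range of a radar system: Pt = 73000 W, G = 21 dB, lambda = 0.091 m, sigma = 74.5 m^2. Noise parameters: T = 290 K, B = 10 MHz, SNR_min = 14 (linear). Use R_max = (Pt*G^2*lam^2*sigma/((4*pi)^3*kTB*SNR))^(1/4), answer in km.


G_lin = 10^(21/10) = 125.892541
R^4 = 73000 * 125.892541^2 * 0.091^2 * 74.5 / ((4*pi)^3 * 1.38e-23 * 290 * 10000000.0 * 14)
R^4 = 6.41988e17 m^4
R_max = (6.41988e17)^(1/4) = 28306.2 m = 28.3 km

28.3 km


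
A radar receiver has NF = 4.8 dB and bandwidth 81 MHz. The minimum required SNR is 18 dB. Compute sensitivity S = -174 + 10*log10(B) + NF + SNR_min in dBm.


10*log10(81000000.0) = 79.08
S = -174 + 79.08 + 4.8 + 18 = -72.1 dBm

-72.1 dBm


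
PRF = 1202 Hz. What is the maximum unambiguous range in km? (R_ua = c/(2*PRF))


R_ua = 3e8 / (2 * 1202) = 124792.0 m = 124.8 km

124.8 km


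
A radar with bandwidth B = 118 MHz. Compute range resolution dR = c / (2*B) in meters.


dR = 3e8 / (2 * 118000000.0) = 1.27 m

1.27 m


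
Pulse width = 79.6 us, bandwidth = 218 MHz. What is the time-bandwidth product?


TBP = 79.6 * 218 = 17352.8

17352.8


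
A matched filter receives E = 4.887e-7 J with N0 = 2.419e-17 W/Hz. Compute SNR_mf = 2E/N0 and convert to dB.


SNR_lin = 2 * 4.887e-7 / 2.419e-17 = 4.041e10
SNR_dB = 10*log10(4.041e10) = 106.1 dB

106.1 dB


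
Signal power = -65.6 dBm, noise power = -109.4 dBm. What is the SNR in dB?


SNR = -65.6 - (-109.4) = 43.8 dB

43.8 dB


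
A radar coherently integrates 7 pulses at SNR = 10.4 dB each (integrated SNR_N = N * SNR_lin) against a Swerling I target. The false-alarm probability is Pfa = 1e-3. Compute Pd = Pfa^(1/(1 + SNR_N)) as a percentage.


SNR_lin = 10^(10.4/10) = 10.96478
SNR_N = 7 * 10.96478 = 76.75346
1/(1 + SNR_N) = 1/77.75346 = 0.0128612
Pd = (1e-3)^0.0128612 = 0.91499
Pd = 91.5%

91.5%


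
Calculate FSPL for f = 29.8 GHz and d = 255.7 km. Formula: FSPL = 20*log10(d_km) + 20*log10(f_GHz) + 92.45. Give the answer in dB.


20*log10(255.7) = 48.15
20*log10(29.8) = 29.48
FSPL = 170.1 dB

170.1 dB


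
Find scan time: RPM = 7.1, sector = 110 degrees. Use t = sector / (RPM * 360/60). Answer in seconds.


t = 110 / (7.1 * 360) * 60 = 2.58 s

2.58 s


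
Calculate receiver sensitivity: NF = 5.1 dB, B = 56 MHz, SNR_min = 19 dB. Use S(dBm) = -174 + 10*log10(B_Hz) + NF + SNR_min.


10*log10(56000000.0) = 77.48
S = -174 + 77.48 + 5.1 + 19 = -72.4 dBm

-72.4 dBm


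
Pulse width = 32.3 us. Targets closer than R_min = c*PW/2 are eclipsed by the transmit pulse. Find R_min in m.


R_min = 3e8 * 32.3e-6 / 2 = 4845.0 m

4845.0 m


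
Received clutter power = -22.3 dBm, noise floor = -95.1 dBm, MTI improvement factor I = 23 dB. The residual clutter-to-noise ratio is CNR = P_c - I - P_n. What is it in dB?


CNR = -22.3 - 23 - (-95.1) = 49.8 dB

49.8 dB


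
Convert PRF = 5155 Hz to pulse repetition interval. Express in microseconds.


PRI = 1/5155 = 0.0001939864 s = 194.0 us

194.0 us


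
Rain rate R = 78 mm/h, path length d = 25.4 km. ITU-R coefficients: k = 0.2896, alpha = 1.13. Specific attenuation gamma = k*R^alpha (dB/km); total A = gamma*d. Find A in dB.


gamma = 0.2896 * 78^1.13 = 39.798386 dB/km
A = 39.798386 * 25.4 = 1010.88 dB

1010.88 dB


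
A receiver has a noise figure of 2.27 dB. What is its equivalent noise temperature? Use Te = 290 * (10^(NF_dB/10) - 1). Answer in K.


NF_lin = 10^(2.27/10) = 1.686553
Te = 290 * (1.686553 - 1) = 199.1 K

199.1 K


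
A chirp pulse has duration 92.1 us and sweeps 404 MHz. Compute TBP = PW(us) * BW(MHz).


TBP = 92.1 * 404 = 37208.4

37208.4


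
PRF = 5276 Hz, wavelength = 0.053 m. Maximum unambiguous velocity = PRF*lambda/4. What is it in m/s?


V_ua = 5276 * 0.053 / 4 = 69.9 m/s

69.9 m/s


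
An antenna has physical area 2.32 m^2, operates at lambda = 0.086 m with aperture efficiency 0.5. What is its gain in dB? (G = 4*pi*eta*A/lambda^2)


G_linear = 4*pi*0.5*2.32/0.086^2 = 1970.93
G_dB = 10*log10(1970.93) = 32.9 dB

32.9 dB


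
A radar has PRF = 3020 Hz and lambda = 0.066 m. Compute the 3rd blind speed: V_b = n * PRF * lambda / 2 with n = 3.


V_blind = 3 * 3020 * 0.066 / 2 = 299.0 m/s

299.0 m/s


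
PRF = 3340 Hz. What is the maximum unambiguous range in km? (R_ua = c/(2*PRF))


R_ua = 3e8 / (2 * 3340) = 44910.2 m = 44.9 km

44.9 km


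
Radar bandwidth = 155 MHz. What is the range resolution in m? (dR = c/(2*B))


dR = 3e8 / (2 * 155000000.0) = 0.97 m

0.97 m


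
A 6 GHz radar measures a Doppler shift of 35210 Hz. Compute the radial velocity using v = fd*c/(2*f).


v = 35210 * 3e8 / (2 * 6000000000.0) = 880.3 m/s

880.3 m/s


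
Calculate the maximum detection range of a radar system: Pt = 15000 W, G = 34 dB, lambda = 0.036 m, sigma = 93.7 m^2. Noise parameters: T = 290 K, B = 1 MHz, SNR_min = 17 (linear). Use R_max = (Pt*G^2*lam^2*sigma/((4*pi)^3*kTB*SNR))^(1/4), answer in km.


G_lin = 10^(34/10) = 2511.886432
R^4 = 15000 * 2511.886432^2 * 0.036^2 * 93.7 / ((4*pi)^3 * 1.38e-23 * 290 * 1000000.0 * 17)
R^4 = 8.51295e19 m^4
R_max = (8.51295e19)^(1/4) = 96055.0 m = 96.1 km

96.1 km


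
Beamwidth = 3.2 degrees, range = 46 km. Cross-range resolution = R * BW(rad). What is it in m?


BW_rad = 0.055850536
CR = 46000 * 0.055850536 = 2569.1 m

2569.1 m


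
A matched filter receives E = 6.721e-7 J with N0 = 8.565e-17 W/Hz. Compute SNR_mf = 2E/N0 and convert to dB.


SNR_lin = 2 * 6.721e-7 / 8.565e-17 = 1.569e10
SNR_dB = 10*log10(1.569e10) = 102.0 dB

102.0 dB


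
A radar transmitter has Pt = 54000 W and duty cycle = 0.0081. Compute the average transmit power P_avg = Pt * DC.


P_avg = 54000 * 0.0081 = 437.4 W

437.4 W


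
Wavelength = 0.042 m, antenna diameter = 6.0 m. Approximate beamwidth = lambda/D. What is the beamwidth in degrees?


BW_rad = 0.042 / 6.0 = 0.007
BW_deg = 0.4 degrees

0.4 degrees


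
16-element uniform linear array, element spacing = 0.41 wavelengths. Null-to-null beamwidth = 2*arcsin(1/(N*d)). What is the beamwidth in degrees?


1/(N*d) = 1/(16*0.41) = 0.152439
BW = 2*arcsin(0.152439) = 17.5 degrees

17.5 degrees


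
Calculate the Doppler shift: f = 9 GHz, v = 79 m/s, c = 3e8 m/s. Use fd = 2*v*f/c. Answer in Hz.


fd = 2 * 79 * 9000000000.0 / 3e8 = 4740.0 Hz

4740.0 Hz


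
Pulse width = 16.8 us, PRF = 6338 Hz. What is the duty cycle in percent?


DC = 16.8e-6 * 6338 * 100 = 10.65%

10.65%


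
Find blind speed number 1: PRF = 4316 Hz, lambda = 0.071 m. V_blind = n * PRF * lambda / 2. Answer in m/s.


V_blind = 1 * 4316 * 0.071 / 2 = 153.2 m/s

153.2 m/s


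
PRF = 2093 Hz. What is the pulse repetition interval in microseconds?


PRI = 1/2093 = 0.0004777831 s = 477.8 us

477.8 us


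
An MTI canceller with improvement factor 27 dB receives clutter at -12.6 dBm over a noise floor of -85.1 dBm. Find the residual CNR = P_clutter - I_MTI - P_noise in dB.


CNR = -12.6 - 27 - (-85.1) = 45.5 dB

45.5 dB


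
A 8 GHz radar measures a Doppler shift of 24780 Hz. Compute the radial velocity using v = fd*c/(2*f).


v = 24780 * 3e8 / (2 * 8000000000.0) = 464.6 m/s

464.6 m/s


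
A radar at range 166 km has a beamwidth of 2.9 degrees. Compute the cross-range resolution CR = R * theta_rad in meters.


BW_rad = 0.050614548
CR = 166000 * 0.050614548 = 8402.0 m

8402.0 m


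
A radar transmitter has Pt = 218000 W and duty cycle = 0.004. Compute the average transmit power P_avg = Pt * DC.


P_avg = 218000 * 0.004 = 872.0 W

872.0 W


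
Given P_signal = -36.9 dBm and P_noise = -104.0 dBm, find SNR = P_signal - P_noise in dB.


SNR = -36.9 - (-104.0) = 67.1 dB

67.1 dB


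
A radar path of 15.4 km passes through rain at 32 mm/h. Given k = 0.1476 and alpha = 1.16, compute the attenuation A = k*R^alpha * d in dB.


gamma = 0.1476 * 32^1.16 = 8.223569 dB/km
A = 8.223569 * 15.4 = 126.64 dB

126.64 dB


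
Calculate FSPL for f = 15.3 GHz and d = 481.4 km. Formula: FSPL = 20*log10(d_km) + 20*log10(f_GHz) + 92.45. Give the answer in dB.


20*log10(481.4) = 53.65
20*log10(15.3) = 23.69
FSPL = 169.8 dB

169.8 dB


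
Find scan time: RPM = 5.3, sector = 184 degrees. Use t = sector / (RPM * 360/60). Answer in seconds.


t = 184 / (5.3 * 360) * 60 = 5.79 s

5.79 s


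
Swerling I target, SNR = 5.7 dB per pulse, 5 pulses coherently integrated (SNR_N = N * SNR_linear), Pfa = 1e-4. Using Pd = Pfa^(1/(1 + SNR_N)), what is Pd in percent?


SNR_lin = 10^(5.7/10) = 3.71535
SNR_N = 5 * 3.71535 = 18.57675
1/(1 + SNR_N) = 1/19.57675 = 0.051081
Pd = (1e-4)^0.051081 = 0.62471
Pd = 62.5%

62.5%


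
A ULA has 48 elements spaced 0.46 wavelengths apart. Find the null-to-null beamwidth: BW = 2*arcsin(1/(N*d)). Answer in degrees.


1/(N*d) = 1/(48*0.46) = 0.04529
BW = 2*arcsin(0.04529) = 5.2 degrees

5.2 degrees


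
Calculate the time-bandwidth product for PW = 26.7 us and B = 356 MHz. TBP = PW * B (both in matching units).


TBP = 26.7 * 356 = 9505.2

9505.2


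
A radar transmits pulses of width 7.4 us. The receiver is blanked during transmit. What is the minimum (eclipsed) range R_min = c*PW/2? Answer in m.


R_min = 3e8 * 7.4e-6 / 2 = 1110.0 m

1110.0 m


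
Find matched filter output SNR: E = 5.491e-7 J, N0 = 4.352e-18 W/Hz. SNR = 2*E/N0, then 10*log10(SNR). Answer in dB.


SNR_lin = 2 * 5.491e-7 / 4.352e-18 = 2.523e11
SNR_dB = 10*log10(2.523e11) = 114.0 dB

114.0 dB


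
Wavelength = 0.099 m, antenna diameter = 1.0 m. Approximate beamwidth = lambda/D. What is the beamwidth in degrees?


BW_rad = 0.099 / 1.0 = 0.099
BW_deg = 5.67 degrees

5.67 degrees


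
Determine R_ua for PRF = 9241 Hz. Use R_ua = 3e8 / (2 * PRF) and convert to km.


R_ua = 3e8 / (2 * 9241) = 16232.0 m = 16.2 km

16.2 km


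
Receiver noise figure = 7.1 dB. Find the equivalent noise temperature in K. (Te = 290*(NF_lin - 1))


NF_lin = 10^(7.1/10) = 5.128614
Te = 290 * (5.128614 - 1) = 1197.3 K

1197.3 K


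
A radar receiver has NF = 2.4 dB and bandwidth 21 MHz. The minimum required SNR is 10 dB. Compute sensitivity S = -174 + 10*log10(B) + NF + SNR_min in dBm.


10*log10(21000000.0) = 73.22
S = -174 + 73.22 + 2.4 + 10 = -88.4 dBm

-88.4 dBm


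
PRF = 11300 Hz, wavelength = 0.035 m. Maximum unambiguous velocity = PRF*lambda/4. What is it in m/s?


V_ua = 11300 * 0.035 / 4 = 98.9 m/s

98.9 m/s


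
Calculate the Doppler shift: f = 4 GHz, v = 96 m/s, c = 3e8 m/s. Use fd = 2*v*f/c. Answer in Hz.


fd = 2 * 96 * 4000000000.0 / 3e8 = 2560.0 Hz

2560.0 Hz


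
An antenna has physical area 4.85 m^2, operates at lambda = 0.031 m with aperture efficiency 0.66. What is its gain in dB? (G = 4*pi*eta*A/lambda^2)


G_linear = 4*pi*0.66*4.85/0.031^2 = 41857.39
G_dB = 10*log10(41857.39) = 46.2 dB

46.2 dB


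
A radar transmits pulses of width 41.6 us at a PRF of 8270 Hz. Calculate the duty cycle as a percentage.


DC = 41.6e-6 * 8270 * 100 = 34.4%

34.4%


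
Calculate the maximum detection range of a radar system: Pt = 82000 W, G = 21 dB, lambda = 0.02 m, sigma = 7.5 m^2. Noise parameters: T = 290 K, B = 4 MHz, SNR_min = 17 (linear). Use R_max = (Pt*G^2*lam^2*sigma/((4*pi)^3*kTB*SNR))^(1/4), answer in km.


G_lin = 10^(21/10) = 125.892541
R^4 = 82000 * 125.892541^2 * 0.02^2 * 7.5 / ((4*pi)^3 * 1.38e-23 * 290 * 4000000.0 * 17)
R^4 = 7.21971e15 m^4
R_max = (7.21971e15)^(1/4) = 9217.9 m = 9.2 km

9.2 km


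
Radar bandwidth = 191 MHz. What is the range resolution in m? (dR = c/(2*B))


dR = 3e8 / (2 * 191000000.0) = 0.79 m

0.79 m


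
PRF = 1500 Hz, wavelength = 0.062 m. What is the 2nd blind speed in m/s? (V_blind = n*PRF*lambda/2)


V_blind = 2 * 1500 * 0.062 / 2 = 93.0 m/s

93.0 m/s


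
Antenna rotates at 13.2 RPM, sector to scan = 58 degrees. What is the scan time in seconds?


t = 58 / (13.2 * 360) * 60 = 0.73 s

0.73 s


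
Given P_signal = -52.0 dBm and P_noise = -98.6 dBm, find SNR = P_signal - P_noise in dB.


SNR = -52.0 - (-98.6) = 46.6 dB

46.6 dB


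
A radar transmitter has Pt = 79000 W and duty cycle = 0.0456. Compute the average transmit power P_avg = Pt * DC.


P_avg = 79000 * 0.0456 = 3602.4 W

3602.4 W


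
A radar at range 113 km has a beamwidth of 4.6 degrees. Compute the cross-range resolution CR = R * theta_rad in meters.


BW_rad = 0.080285146
CR = 113000 * 0.080285146 = 9072.2 m

9072.2 m


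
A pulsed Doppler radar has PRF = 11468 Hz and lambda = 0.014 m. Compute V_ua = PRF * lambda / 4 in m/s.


V_ua = 11468 * 0.014 / 4 = 40.1 m/s

40.1 m/s


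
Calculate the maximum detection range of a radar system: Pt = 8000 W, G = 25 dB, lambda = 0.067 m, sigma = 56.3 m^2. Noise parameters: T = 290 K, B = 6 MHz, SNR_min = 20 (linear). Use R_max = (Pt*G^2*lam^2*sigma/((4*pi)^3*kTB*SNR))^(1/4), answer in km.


G_lin = 10^(25/10) = 316.227766
R^4 = 8000 * 316.227766^2 * 0.067^2 * 56.3 / ((4*pi)^3 * 1.38e-23 * 290 * 6000000.0 * 20)
R^4 = 2.12158e17 m^4
R_max = (2.12158e17)^(1/4) = 21461.7 m = 21.5 km

21.5 km


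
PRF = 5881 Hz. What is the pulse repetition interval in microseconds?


PRI = 1/5881 = 0.0001700391 s = 170.0 us

170.0 us


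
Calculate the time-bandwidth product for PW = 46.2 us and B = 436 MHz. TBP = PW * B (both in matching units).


TBP = 46.2 * 436 = 20143.2

20143.2


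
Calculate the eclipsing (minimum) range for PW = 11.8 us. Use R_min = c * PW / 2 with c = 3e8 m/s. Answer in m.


R_min = 3e8 * 11.8e-6 / 2 = 1770.0 m

1770.0 m


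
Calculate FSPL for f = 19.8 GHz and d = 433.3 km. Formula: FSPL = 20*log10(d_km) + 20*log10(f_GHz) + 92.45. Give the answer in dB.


20*log10(433.3) = 52.74
20*log10(19.8) = 25.93
FSPL = 171.1 dB

171.1 dB


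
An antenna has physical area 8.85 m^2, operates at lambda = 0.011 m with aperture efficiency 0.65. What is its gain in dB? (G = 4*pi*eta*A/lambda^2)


G_linear = 4*pi*0.65*8.85/0.011^2 = 597421.88
G_dB = 10*log10(597421.88) = 57.8 dB

57.8 dB


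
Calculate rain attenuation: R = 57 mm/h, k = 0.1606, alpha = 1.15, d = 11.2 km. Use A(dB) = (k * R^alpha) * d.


gamma = 0.1606 * 57^1.15 = 16.788103 dB/km
A = 16.788103 * 11.2 = 188.03 dB

188.03 dB


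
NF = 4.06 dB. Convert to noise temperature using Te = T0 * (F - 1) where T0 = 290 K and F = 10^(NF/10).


NF_lin = 10^(4.06/10) = 2.54683
Te = 290 * (2.54683 - 1) = 448.6 K

448.6 K


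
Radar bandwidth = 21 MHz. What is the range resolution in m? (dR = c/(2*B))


dR = 3e8 / (2 * 21000000.0) = 7.14 m

7.14 m
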